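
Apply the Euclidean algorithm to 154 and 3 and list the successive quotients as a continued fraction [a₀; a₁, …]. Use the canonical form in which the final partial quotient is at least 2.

[51; 3]

Repeatedly divide and take the remainder:
154 ÷ 3 → quotient 51, remainder 1
3 ÷ 1 → quotient 3, remainder 0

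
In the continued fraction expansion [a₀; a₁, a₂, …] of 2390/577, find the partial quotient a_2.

⌊2390/577⌋ = 4, remainder 82
⌊577/82⌋ = 7, remainder 3
⌊82/3⌋ = 27, remainder 1

27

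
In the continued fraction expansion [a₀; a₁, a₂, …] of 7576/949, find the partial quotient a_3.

3

Apply division with remainder until the remainder is 0:
7576 ÷ 949 → quotient 7, remainder 933
949 ÷ 933 → quotient 1, remainder 16
933 ÷ 16 → quotient 58, remainder 5
16 ÷ 5 → quotient 3, remainder 1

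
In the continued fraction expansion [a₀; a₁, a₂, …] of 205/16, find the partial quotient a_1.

1

Run the Euclidean algorithm, recording each quotient:
⌊205/16⌋ = 12, remainder 13
⌊16/13⌋ = 1, remainder 3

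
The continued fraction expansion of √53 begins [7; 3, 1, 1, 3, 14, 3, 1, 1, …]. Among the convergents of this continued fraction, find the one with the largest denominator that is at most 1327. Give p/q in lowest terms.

List convergents until the denominator exceeds the bound:
a_0 = 7: 7/1  (≤ bound)
a_1 = 3: 22/3  (≤ bound)
a_2 = 1: 29/4  (≤ bound)
a_3 = 1: 51/7  (≤ bound)
a_4 = 3: 182/25  (≤ bound)
a_5 = 14: 2599/357  (≤ bound)
a_6 = 3: 7979/1096  (≤ bound)
a_7 = 1: 10578/1453  (> 1327, stop)

7979/1096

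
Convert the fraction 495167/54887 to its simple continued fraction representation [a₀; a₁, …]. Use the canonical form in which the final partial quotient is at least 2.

495167 = 9·54887 + 1184, so a_0 = 9
54887 = 46·1184 + 423, so a_1 = 46
1184 = 2·423 + 338, so a_2 = 2
423 = 1·338 + 85, so a_3 = 1
338 = 3·85 + 83, so a_4 = 3
85 = 1·83 + 2, so a_5 = 1
83 = 41·2 + 1, so a_6 = 41
2 = 2·1 + 0, so a_7 = 2

[9; 46, 2, 1, 3, 1, 41, 2]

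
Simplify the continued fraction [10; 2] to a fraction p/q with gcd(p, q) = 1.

Starting at the tail and folding back:
Start with 2.
10 + 1/(2/1) = 10 + 1/2 = 21/2

21/2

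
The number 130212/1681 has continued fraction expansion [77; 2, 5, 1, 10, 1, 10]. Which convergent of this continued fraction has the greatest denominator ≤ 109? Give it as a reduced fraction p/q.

a_0 = 77: 77/1  (≤ bound)
a_1 = 2: 155/2  (≤ bound)
a_2 = 5: 852/11  (≤ bound)
a_3 = 1: 1007/13  (≤ bound)
a_4 = 10: 10922/141  (> 109, stop)

1007/13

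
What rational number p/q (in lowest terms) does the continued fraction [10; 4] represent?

41/4

Start with 4.
10 + 1/(4/1) = 10 + 1/4 = 41/4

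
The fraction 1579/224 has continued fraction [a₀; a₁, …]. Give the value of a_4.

1579 = 7·224 + 11, so a_0 = 7
224 = 20·11 + 4, so a_1 = 20
11 = 2·4 + 3, so a_2 = 2
4 = 1·3 + 1, so a_3 = 1
3 = 3·1 + 0, so a_4 = 3

3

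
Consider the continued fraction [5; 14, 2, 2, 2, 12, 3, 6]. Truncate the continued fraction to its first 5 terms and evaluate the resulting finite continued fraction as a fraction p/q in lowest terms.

877/173

a_0 = 5: 5/1
a_1 = 14: 71/14
a_2 = 2: 147/29
a_3 = 2: 365/72
a_4 = 2: 877/173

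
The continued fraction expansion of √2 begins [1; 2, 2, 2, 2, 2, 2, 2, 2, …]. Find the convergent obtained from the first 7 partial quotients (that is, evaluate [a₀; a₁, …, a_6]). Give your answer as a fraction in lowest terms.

Start with 2.
2 + 1/(2/1) = 2 + 1/2 = 5/2
2 + 1/(5/2) = 2 + 2/5 = 12/5
2 + 1/(12/5) = 2 + 5/12 = 29/12
2 + 1/(29/12) = 2 + 12/29 = 70/29
2 + 1/(70/29) = 2 + 29/70 = 169/70
1 + 1/(169/70) = 1 + 70/169 = 239/169

239/169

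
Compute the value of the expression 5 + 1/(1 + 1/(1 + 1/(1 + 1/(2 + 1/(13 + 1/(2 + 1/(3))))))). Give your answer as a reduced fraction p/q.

a_0 = 5: 5/1
a_1 = 1: 6/1
a_2 = 1: 11/2
a_3 = 1: 17/3
a_4 = 2: 45/8
a_5 = 13: 602/107
a_6 = 2: 1249/222
a_7 = 3: 4349/773

4349/773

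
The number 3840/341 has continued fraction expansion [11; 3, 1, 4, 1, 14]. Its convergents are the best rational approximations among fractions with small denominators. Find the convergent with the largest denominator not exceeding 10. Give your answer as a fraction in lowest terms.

a_0 = 11: 11/1  (≤ bound)
a_1 = 3: 34/3  (≤ bound)
a_2 = 1: 45/4  (≤ bound)
a_3 = 4: 214/19  (> 10, stop)

45/4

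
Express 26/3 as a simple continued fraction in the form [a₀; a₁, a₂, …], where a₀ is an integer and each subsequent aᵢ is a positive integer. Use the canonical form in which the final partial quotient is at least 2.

Repeatedly divide and take the remainder:
26 = 8·3 + 2, so a_0 = 8
3 = 1·2 + 1, so a_1 = 1
2 = 2·1 + 0, so a_2 = 2

[8; 1, 2]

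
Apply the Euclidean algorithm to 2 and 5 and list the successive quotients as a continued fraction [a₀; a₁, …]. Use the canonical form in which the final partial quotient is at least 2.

[0; 2, 2]

Repeatedly divide and take the remainder:
2 ÷ 5 → quotient 0, remainder 2
5 ÷ 2 → quotient 2, remainder 1
2 ÷ 1 → quotient 2, remainder 0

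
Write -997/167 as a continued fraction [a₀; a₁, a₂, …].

Apply division with remainder until the remainder is 0:
-997 = -6·167 + 5, so a_0 = -6
167 = 33·5 + 2, so a_1 = 33
5 = 2·2 + 1, so a_2 = 2
2 = 2·1 + 0, so a_3 = 2

[-6; 33, 2, 2]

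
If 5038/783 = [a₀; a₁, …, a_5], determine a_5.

Repeatedly divide and take the remainder:
5038 ÷ 783 → quotient 6, remainder 340
783 ÷ 340 → quotient 2, remainder 103
340 ÷ 103 → quotient 3, remainder 31
103 ÷ 31 → quotient 3, remainder 10
31 ÷ 10 → quotient 3, remainder 1
10 ÷ 1 → quotient 10, remainder 0

10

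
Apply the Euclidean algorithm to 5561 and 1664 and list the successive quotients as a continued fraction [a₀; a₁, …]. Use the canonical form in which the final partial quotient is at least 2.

[3; 2, 1, 12, 4, 3, 3]

Repeatedly divide and take the remainder:
⌊5561/1664⌋ = 3, remainder 569
⌊1664/569⌋ = 2, remainder 526
⌊569/526⌋ = 1, remainder 43
⌊526/43⌋ = 12, remainder 10
⌊43/10⌋ = 4, remainder 3
⌊10/3⌋ = 3, remainder 1
⌊3/1⌋ = 3, remainder 0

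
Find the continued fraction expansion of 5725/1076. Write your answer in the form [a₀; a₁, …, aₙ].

[5; 3, 8, 2, 2, 2, 3]

Run the Euclidean algorithm, recording each quotient:
5725 ÷ 1076 → quotient 5, remainder 345
1076 ÷ 345 → quotient 3, remainder 41
345 ÷ 41 → quotient 8, remainder 17
41 ÷ 17 → quotient 2, remainder 7
17 ÷ 7 → quotient 2, remainder 3
7 ÷ 3 → quotient 2, remainder 1
3 ÷ 1 → quotient 3, remainder 0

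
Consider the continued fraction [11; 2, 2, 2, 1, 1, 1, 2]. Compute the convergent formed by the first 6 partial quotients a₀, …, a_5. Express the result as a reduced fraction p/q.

331/29

Start with 1.
1 + 1/(1/1) = 1 + 1/1 = 2/1
2 + 1/(2/1) = 2 + 1/2 = 5/2
2 + 1/(5/2) = 2 + 2/5 = 12/5
2 + 1/(12/5) = 2 + 5/12 = 29/12
11 + 1/(29/12) = 11 + 12/29 = 331/29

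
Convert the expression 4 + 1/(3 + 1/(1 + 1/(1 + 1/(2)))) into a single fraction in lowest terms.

77/18

Use the convergent recurrence hₖ = aₖ·hₖ₋₁ + hₖ₋₂ (and likewise for the denominators kₖ):
a_0 = 4: 4/1
a_1 = 3: 13/3
a_2 = 1: 17/4
a_3 = 1: 30/7
a_4 = 2: 77/18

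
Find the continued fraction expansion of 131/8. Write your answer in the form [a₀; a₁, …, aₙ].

⌊131/8⌋ = 16, remainder 3
⌊8/3⌋ = 2, remainder 2
⌊3/2⌋ = 1, remainder 1
⌊2/1⌋ = 2, remainder 0

[16; 2, 1, 2]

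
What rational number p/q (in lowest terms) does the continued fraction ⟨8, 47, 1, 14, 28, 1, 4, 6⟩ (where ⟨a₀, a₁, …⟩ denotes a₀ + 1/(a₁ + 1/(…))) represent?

Compute successive convergents:
a_0 = 8: 8/1
a_1 = 47: 377/47
a_2 = 1: 385/48
a_3 = 14: 5767/719
a_4 = 28: 161861/20180
a_5 = 1: 167628/20899
a_6 = 4: 832373/103776
a_7 = 6: 5161866/643555

5161866/643555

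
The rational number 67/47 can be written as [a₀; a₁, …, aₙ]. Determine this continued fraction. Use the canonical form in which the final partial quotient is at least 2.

⌊67/47⌋ = 1, remainder 20
⌊47/20⌋ = 2, remainder 7
⌊20/7⌋ = 2, remainder 6
⌊7/6⌋ = 1, remainder 1
⌊6/1⌋ = 6, remainder 0

[1; 2, 2, 1, 6]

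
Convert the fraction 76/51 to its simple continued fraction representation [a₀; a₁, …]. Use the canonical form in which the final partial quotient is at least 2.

Run the Euclidean algorithm, recording each quotient:
76 = 1·51 + 25, so a_0 = 1
51 = 2·25 + 1, so a_1 = 2
25 = 25·1 + 0, so a_2 = 25

[1; 2, 25]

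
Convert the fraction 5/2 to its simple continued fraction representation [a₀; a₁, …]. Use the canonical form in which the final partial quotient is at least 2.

Apply division with remainder until the remainder is 0:
⌊5/2⌋ = 2, remainder 1
⌊2/1⌋ = 2, remainder 0

[2; 2]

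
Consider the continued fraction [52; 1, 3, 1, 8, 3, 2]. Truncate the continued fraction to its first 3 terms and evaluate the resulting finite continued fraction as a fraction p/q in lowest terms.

211/4

Start with 3.
1 + 1/(3/1) = 1 + 1/3 = 4/3
52 + 1/(4/3) = 52 + 3/4 = 211/4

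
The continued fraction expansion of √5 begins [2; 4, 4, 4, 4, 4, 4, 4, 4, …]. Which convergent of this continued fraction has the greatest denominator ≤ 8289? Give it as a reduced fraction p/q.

List convergents until the denominator exceeds the bound:
a_0 = 2: 2/1  (≤ bound)
a_1 = 4: 9/4  (≤ bound)
a_2 = 4: 38/17  (≤ bound)
a_3 = 4: 161/72  (≤ bound)
a_4 = 4: 682/305  (≤ bound)
a_5 = 4: 2889/1292  (≤ bound)
a_6 = 4: 12238/5473  (≤ bound)
a_7 = 4: 51841/23184  (> 8289, stop)

12238/5473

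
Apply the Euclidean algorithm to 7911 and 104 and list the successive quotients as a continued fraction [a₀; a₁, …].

Apply division with remainder until the remainder is 0:
7911 = 76·104 + 7, so a_0 = 76
104 = 14·7 + 6, so a_1 = 14
7 = 1·6 + 1, so a_2 = 1
6 = 6·1 + 0, so a_3 = 6

[76; 14, 1, 6]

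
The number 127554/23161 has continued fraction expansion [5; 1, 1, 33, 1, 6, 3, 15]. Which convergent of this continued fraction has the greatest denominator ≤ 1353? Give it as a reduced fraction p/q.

a_0 = 5: 5/1  (≤ bound)
a_1 = 1: 6/1  (≤ bound)
a_2 = 1: 11/2  (≤ bound)
a_3 = 33: 369/67  (≤ bound)
a_4 = 1: 380/69  (≤ bound)
a_5 = 6: 2649/481  (≤ bound)
a_6 = 3: 8327/1512  (> 1353, stop)

2649/481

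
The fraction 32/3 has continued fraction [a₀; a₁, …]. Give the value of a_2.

2

Apply division with remainder until the remainder is 0:
32 ÷ 3 → quotient 10, remainder 2
3 ÷ 2 → quotient 1, remainder 1
2 ÷ 1 → quotient 2, remainder 0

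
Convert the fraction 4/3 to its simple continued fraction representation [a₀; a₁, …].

[1; 3]

⌊4/3⌋ = 1, remainder 1
⌊3/1⌋ = 3, remainder 0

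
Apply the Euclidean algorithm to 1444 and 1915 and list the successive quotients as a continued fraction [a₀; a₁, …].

1444 ÷ 1915 → quotient 0, remainder 1444
1915 ÷ 1444 → quotient 1, remainder 471
1444 ÷ 471 → quotient 3, remainder 31
471 ÷ 31 → quotient 15, remainder 6
31 ÷ 6 → quotient 5, remainder 1
6 ÷ 1 → quotient 6, remainder 0

[0; 1, 3, 15, 5, 6]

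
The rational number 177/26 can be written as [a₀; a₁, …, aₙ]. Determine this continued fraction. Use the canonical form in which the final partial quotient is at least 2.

177 ÷ 26 → quotient 6, remainder 21
26 ÷ 21 → quotient 1, remainder 5
21 ÷ 5 → quotient 4, remainder 1
5 ÷ 1 → quotient 5, remainder 0

[6; 1, 4, 5]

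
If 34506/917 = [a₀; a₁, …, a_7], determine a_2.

1

Repeatedly divide and take the remainder:
⌊34506/917⌋ = 37, remainder 577
⌊917/577⌋ = 1, remainder 340
⌊577/340⌋ = 1, remainder 237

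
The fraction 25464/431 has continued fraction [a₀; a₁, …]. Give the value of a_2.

3

25464 = 59·431 + 35, so a_0 = 59
431 = 12·35 + 11, so a_1 = 12
35 = 3·11 + 2, so a_2 = 3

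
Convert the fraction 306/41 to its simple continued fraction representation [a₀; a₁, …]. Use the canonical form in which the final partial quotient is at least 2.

[7; 2, 6, 3]

⌊306/41⌋ = 7, remainder 19
⌊41/19⌋ = 2, remainder 3
⌊19/3⌋ = 6, remainder 1
⌊3/1⌋ = 3, remainder 0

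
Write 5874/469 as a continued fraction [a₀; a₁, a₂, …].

[12; 1, 1, 9, 1, 2, 3, 2]

⌊5874/469⌋ = 12, remainder 246
⌊469/246⌋ = 1, remainder 223
⌊246/223⌋ = 1, remainder 23
⌊223/23⌋ = 9, remainder 16
⌊23/16⌋ = 1, remainder 7
⌊16/7⌋ = 2, remainder 2
⌊7/2⌋ = 3, remainder 1
⌊2/1⌋ = 2, remainder 0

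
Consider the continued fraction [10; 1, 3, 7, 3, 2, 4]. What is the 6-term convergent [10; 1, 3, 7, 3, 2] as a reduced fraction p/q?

2270/211

a_0 = 10: 10/1
a_1 = 1: 11/1
a_2 = 3: 43/4
a_3 = 7: 312/29
a_4 = 3: 979/91
a_5 = 2: 2270/211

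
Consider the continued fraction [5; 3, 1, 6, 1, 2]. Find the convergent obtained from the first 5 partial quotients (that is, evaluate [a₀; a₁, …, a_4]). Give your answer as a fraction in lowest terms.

Work from the innermost term outward:
Start with 1.
6 + 1/(1/1) = 6 + 1/1 = 7/1
1 + 1/(7/1) = 1 + 1/7 = 8/7
3 + 1/(8/7) = 3 + 7/8 = 31/8
5 + 1/(31/8) = 5 + 8/31 = 163/31

163/31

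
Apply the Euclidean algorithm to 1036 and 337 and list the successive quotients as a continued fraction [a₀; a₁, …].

1036 ÷ 337 → quotient 3, remainder 25
337 ÷ 25 → quotient 13, remainder 12
25 ÷ 12 → quotient 2, remainder 1
12 ÷ 1 → quotient 12, remainder 0

[3; 13, 2, 12]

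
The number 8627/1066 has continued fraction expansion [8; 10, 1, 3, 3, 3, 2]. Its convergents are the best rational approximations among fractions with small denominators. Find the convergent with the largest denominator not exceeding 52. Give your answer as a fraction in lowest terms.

348/43

List convergents until the denominator exceeds the bound:
a_0 = 8: 8/1  (≤ bound)
a_1 = 10: 81/10  (≤ bound)
a_2 = 1: 89/11  (≤ bound)
a_3 = 3: 348/43  (≤ bound)
a_4 = 3: 1133/140  (> 52, stop)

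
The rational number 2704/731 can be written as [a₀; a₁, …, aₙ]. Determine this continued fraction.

2704 = 3·731 + 511, so a_0 = 3
731 = 1·511 + 220, so a_1 = 1
511 = 2·220 + 71, so a_2 = 2
220 = 3·71 + 7, so a_3 = 3
71 = 10·7 + 1, so a_4 = 10
7 = 7·1 + 0, so a_5 = 7

[3; 1, 2, 3, 10, 7]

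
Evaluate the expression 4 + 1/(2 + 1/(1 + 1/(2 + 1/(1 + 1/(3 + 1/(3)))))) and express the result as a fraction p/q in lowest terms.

Start with 3.
3 + 1/(3/1) = 3 + 1/3 = 10/3
1 + 1/(10/3) = 1 + 3/10 = 13/10
2 + 1/(13/10) = 2 + 10/13 = 36/13
1 + 1/(36/13) = 1 + 13/36 = 49/36
2 + 1/(49/36) = 2 + 36/49 = 134/49
4 + 1/(134/49) = 4 + 49/134 = 585/134

585/134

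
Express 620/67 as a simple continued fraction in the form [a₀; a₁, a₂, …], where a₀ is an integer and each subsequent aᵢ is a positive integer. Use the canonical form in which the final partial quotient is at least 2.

[9; 3, 1, 16]

Run the Euclidean algorithm, recording each quotient:
⌊620/67⌋ = 9, remainder 17
⌊67/17⌋ = 3, remainder 16
⌊17/16⌋ = 1, remainder 1
⌊16/1⌋ = 16, remainder 0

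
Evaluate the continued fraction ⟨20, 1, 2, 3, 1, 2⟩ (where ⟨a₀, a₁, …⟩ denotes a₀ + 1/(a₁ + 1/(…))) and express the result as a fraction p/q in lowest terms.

Start with 2.
1 + 1/(2/1) = 1 + 1/2 = 3/2
3 + 1/(3/2) = 3 + 2/3 = 11/3
2 + 1/(11/3) = 2 + 3/11 = 25/11
1 + 1/(25/11) = 1 + 11/25 = 36/25
20 + 1/(36/25) = 20 + 25/36 = 745/36

745/36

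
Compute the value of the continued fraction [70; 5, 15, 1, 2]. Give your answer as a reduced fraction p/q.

16707/238

Starting at the tail and folding back:
Start with 2.
1 + 1/(2/1) = 1 + 1/2 = 3/2
15 + 1/(3/2) = 15 + 2/3 = 47/3
5 + 1/(47/3) = 5 + 3/47 = 238/47
70 + 1/(238/47) = 70 + 47/238 = 16707/238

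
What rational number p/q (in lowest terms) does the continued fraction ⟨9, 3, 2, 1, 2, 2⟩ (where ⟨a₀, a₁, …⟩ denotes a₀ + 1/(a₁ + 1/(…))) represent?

595/64

Work from the innermost term outward:
Start with 2.
2 + 1/(2/1) = 2 + 1/2 = 5/2
1 + 1/(5/2) = 1 + 2/5 = 7/5
2 + 1/(7/5) = 2 + 5/7 = 19/7
3 + 1/(19/7) = 3 + 7/19 = 64/19
9 + 1/(64/19) = 9 + 19/64 = 595/64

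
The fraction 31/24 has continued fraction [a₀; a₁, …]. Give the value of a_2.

31 ÷ 24 → quotient 1, remainder 7
24 ÷ 7 → quotient 3, remainder 3
7 ÷ 3 → quotient 2, remainder 1

2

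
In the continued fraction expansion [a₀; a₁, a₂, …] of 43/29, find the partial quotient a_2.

43 ÷ 29 → quotient 1, remainder 14
29 ÷ 14 → quotient 2, remainder 1
14 ÷ 1 → quotient 14, remainder 0

14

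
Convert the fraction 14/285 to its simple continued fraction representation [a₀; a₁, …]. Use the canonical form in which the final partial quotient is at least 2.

[0; 20, 2, 1, 4]

⌊14/285⌋ = 0, remainder 14
⌊285/14⌋ = 20, remainder 5
⌊14/5⌋ = 2, remainder 4
⌊5/4⌋ = 1, remainder 1
⌊4/1⌋ = 4, remainder 0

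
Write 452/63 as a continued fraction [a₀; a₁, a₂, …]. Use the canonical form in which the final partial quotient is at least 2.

452 ÷ 63 → quotient 7, remainder 11
63 ÷ 11 → quotient 5, remainder 8
11 ÷ 8 → quotient 1, remainder 3
8 ÷ 3 → quotient 2, remainder 2
3 ÷ 2 → quotient 1, remainder 1
2 ÷ 1 → quotient 2, remainder 0

[7; 5, 1, 2, 1, 2]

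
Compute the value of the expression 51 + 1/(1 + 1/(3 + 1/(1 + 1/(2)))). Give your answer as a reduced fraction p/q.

a_0 = 51: 51/1
a_1 = 1: 52/1
a_2 = 3: 207/4
a_3 = 1: 259/5
a_4 = 2: 725/14

725/14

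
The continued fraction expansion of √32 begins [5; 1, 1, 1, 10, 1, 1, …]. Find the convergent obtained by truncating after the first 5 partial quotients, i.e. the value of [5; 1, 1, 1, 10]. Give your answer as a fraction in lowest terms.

181/32

a_0 = 5: 5/1
a_1 = 1: 6/1
a_2 = 1: 11/2
a_3 = 1: 17/3
a_4 = 10: 181/32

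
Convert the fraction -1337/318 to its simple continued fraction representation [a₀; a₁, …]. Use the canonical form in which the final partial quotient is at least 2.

-1337 ÷ 318 → quotient -5, remainder 253
318 ÷ 253 → quotient 1, remainder 65
253 ÷ 65 → quotient 3, remainder 58
65 ÷ 58 → quotient 1, remainder 7
58 ÷ 7 → quotient 8, remainder 2
7 ÷ 2 → quotient 3, remainder 1
2 ÷ 1 → quotient 2, remainder 0

[-5; 1, 3, 1, 8, 3, 2]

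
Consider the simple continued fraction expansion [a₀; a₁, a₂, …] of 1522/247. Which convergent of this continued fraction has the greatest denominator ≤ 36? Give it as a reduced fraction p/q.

List convergents until the denominator exceeds the bound:
a_0 = 6: 6/1  (≤ bound)
a_1 = 6: 37/6  (≤ bound)
a_2 = 5: 191/31  (≤ bound)
a_3 = 1: 228/37  (> 36, stop)

191/31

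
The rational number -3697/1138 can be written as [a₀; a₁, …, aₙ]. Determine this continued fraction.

Repeatedly divide and take the remainder:
-3697 = -4·1138 + 855, so a_0 = -4
1138 = 1·855 + 283, so a_1 = 1
855 = 3·283 + 6, so a_2 = 3
283 = 47·6 + 1, so a_3 = 47
6 = 6·1 + 0, so a_4 = 6

[-4; 1, 3, 47, 6]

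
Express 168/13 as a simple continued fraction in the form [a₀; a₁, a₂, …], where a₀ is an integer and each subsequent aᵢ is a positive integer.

[12; 1, 12]

168 = 12·13 + 12, so a_0 = 12
13 = 1·12 + 1, so a_1 = 1
12 = 12·1 + 0, so a_2 = 12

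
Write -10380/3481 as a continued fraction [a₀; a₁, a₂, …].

[-3; 55, 3, 1, 15]

Repeatedly divide and take the remainder:
⌊-10380/3481⌋ = -3, remainder 63
⌊3481/63⌋ = 55, remainder 16
⌊63/16⌋ = 3, remainder 15
⌊16/15⌋ = 1, remainder 1
⌊15/1⌋ = 15, remainder 0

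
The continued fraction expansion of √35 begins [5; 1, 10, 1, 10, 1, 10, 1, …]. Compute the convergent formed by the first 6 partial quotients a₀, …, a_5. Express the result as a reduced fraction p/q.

846/143

a_0 = 5: 5/1
a_1 = 1: 6/1
a_2 = 10: 65/11
a_3 = 1: 71/12
a_4 = 10: 775/131
a_5 = 1: 846/143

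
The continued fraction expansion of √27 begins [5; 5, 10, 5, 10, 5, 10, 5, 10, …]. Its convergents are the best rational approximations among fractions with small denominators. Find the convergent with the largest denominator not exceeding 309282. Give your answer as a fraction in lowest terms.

716035/137801

List convergents until the denominator exceeds the bound:
a_0 = 5: 5/1  (≤ bound)
a_1 = 5: 26/5  (≤ bound)
a_2 = 10: 265/51  (≤ bound)
a_3 = 5: 1351/260  (≤ bound)
a_4 = 10: 13775/2651  (≤ bound)
a_5 = 5: 70226/13515  (≤ bound)
a_6 = 10: 716035/137801  (≤ bound)
a_7 = 5: 3650401/702520  (> 309282, stop)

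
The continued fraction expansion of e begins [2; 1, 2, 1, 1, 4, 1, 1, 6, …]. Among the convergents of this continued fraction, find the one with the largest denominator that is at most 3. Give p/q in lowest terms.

8/3

a_0 = 2: 2/1  (≤ bound)
a_1 = 1: 3/1  (≤ bound)
a_2 = 2: 8/3  (≤ bound)
a_3 = 1: 11/4  (> 3, stop)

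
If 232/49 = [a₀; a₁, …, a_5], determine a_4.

⌊232/49⌋ = 4, remainder 36
⌊49/36⌋ = 1, remainder 13
⌊36/13⌋ = 2, remainder 10
⌊13/10⌋ = 1, remainder 3
⌊10/3⌋ = 3, remainder 1

3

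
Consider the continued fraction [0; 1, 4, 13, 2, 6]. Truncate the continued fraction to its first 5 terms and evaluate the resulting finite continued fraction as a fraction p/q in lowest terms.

110/137

Compute successive convergents:
a_0 = 0: 0/1
a_1 = 1: 1/1
a_2 = 4: 4/5
a_3 = 13: 53/66
a_4 = 2: 110/137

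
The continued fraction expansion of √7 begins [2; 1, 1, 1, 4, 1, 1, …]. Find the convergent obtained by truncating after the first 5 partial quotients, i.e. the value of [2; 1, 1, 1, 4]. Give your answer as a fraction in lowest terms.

37/14

Start with 4.
1 + 1/(4/1) = 1 + 1/4 = 5/4
1 + 1/(5/4) = 1 + 4/5 = 9/5
1 + 1/(9/5) = 1 + 5/9 = 14/9
2 + 1/(14/9) = 2 + 9/14 = 37/14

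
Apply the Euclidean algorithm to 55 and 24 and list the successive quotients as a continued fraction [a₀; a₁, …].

55 = 2·24 + 7, so a_0 = 2
24 = 3·7 + 3, so a_1 = 3
7 = 2·3 + 1, so a_2 = 2
3 = 3·1 + 0, so a_3 = 3

[2; 3, 2, 3]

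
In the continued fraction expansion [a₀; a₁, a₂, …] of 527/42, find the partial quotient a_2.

1

527 ÷ 42 → quotient 12, remainder 23
42 ÷ 23 → quotient 1, remainder 19
23 ÷ 19 → quotient 1, remainder 4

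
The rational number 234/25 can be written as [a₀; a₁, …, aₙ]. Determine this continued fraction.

[9; 2, 1, 3, 2]

234 = 9·25 + 9, so a_0 = 9
25 = 2·9 + 7, so a_1 = 2
9 = 1·7 + 2, so a_2 = 1
7 = 3·2 + 1, so a_3 = 3
2 = 2·1 + 0, so a_4 = 2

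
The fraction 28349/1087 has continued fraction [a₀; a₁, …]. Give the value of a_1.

28349 = 26·1087 + 87, so a_0 = 26
1087 = 12·87 + 43, so a_1 = 12

12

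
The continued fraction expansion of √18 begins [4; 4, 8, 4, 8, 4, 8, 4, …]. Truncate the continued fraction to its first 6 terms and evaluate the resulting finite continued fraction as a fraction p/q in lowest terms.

Build up convergents one term at a time:
a_0 = 4: 4/1
a_1 = 4: 17/4
a_2 = 8: 140/33
a_3 = 4: 577/136
a_4 = 8: 4756/1121
a_5 = 4: 19601/4620

19601/4620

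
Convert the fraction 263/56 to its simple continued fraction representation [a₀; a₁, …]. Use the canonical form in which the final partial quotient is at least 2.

⌊263/56⌋ = 4, remainder 39
⌊56/39⌋ = 1, remainder 17
⌊39/17⌋ = 2, remainder 5
⌊17/5⌋ = 3, remainder 2
⌊5/2⌋ = 2, remainder 1
⌊2/1⌋ = 2, remainder 0

[4; 1, 2, 3, 2, 2]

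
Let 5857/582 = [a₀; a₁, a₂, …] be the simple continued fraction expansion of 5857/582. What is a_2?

1

5857 ÷ 582 → quotient 10, remainder 37
582 ÷ 37 → quotient 15, remainder 27
37 ÷ 27 → quotient 1, remainder 10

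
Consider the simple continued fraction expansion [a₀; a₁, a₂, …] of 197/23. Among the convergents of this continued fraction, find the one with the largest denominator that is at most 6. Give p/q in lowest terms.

17/2

List convergents until the denominator exceeds the bound:
a_0 = 8: 8/1  (≤ bound)
a_1 = 1: 9/1  (≤ bound)
a_2 = 1: 17/2  (≤ bound)
a_3 = 3: 60/7  (> 6, stop)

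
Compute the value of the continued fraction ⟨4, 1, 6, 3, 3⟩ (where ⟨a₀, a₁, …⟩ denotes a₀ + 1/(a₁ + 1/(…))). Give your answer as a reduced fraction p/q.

Compute successive convergents:
a_0 = 4: 4/1
a_1 = 1: 5/1
a_2 = 6: 34/7
a_3 = 3: 107/22
a_4 = 3: 355/73

355/73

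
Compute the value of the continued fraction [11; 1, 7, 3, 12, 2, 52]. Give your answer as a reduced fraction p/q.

Start with 52.
2 + 1/(52/1) = 2 + 1/52 = 105/52
12 + 1/(105/52) = 12 + 52/105 = 1312/105
3 + 1/(1312/105) = 3 + 105/1312 = 4041/1312
7 + 1/(4041/1312) = 7 + 1312/4041 = 29599/4041
1 + 1/(29599/4041) = 1 + 4041/29599 = 33640/29599
11 + 1/(33640/29599) = 11 + 29599/33640 = 399639/33640

399639/33640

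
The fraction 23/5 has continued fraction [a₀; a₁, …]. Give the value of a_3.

23 ÷ 5 → quotient 4, remainder 3
5 ÷ 3 → quotient 1, remainder 2
3 ÷ 2 → quotient 1, remainder 1
2 ÷ 1 → quotient 2, remainder 0

2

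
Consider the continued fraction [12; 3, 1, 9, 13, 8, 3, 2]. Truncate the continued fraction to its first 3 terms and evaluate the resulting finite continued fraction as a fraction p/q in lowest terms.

49/4

Use the convergent recurrence hₖ = aₖ·hₖ₋₁ + hₖ₋₂ (and likewise for the denominators kₖ):
a_0 = 12: 12/1
a_1 = 3: 37/3
a_2 = 1: 49/4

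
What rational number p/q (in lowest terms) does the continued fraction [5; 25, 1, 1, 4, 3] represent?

a_0 = 5: 5/1
a_1 = 25: 126/25
a_2 = 1: 131/26
a_3 = 1: 257/51
a_4 = 4: 1159/230
a_5 = 3: 3734/741

3734/741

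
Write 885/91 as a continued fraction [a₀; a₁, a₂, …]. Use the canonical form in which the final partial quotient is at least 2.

[9; 1, 2, 1, 1, 1, 3, 2]

Repeatedly divide and take the remainder:
885 ÷ 91 → quotient 9, remainder 66
91 ÷ 66 → quotient 1, remainder 25
66 ÷ 25 → quotient 2, remainder 16
25 ÷ 16 → quotient 1, remainder 9
16 ÷ 9 → quotient 1, remainder 7
9 ÷ 7 → quotient 1, remainder 2
7 ÷ 2 → quotient 3, remainder 1
2 ÷ 1 → quotient 2, remainder 0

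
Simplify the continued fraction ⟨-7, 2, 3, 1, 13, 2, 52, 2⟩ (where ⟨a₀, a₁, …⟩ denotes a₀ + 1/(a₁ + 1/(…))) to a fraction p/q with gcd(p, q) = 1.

-178551/27233

a_0 = -7: -7/1
a_1 = 2: -13/2
a_2 = 3: -46/7
a_3 = 1: -59/9
a_4 = 13: -813/124
a_5 = 2: -1685/257
a_6 = 52: -88433/13488
a_7 = 2: -178551/27233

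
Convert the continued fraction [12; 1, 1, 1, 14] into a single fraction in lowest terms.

a_0 = 12: 12/1
a_1 = 1: 13/1
a_2 = 1: 25/2
a_3 = 1: 38/3
a_4 = 14: 557/44

557/44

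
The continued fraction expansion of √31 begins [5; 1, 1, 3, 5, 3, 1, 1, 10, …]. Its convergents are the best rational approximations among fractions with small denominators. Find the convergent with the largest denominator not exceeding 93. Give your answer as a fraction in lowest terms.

206/37

a_0 = 5: 5/1  (≤ bound)
a_1 = 1: 6/1  (≤ bound)
a_2 = 1: 11/2  (≤ bound)
a_3 = 3: 39/7  (≤ bound)
a_4 = 5: 206/37  (≤ bound)
a_5 = 3: 657/118  (> 93, stop)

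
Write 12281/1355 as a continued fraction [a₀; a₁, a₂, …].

[9; 15, 1, 3, 10, 2]

12281 = 9·1355 + 86, so a_0 = 9
1355 = 15·86 + 65, so a_1 = 15
86 = 1·65 + 21, so a_2 = 1
65 = 3·21 + 2, so a_3 = 3
21 = 10·2 + 1, so a_4 = 10
2 = 2·1 + 0, so a_5 = 2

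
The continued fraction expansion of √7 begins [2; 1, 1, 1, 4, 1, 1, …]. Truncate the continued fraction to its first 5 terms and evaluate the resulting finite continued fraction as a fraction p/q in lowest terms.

37/14

Build up convergents one term at a time:
a_0 = 2: 2/1
a_1 = 1: 3/1
a_2 = 1: 5/2
a_3 = 1: 8/3
a_4 = 4: 37/14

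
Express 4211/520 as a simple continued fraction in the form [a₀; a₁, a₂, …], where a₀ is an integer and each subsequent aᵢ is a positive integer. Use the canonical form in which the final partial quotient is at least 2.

[8; 10, 5, 10]

⌊4211/520⌋ = 8, remainder 51
⌊520/51⌋ = 10, remainder 10
⌊51/10⌋ = 5, remainder 1
⌊10/1⌋ = 10, remainder 0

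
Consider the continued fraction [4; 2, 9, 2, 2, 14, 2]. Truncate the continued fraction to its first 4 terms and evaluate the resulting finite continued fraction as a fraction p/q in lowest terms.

179/40

a_0 = 4: 4/1
a_1 = 2: 9/2
a_2 = 9: 85/19
a_3 = 2: 179/40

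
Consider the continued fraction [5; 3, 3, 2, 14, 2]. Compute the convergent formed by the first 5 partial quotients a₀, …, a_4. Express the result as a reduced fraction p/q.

1761/332

Start with 14.
2 + 1/(14/1) = 2 + 1/14 = 29/14
3 + 1/(29/14) = 3 + 14/29 = 101/29
3 + 1/(101/29) = 3 + 29/101 = 332/101
5 + 1/(332/101) = 5 + 101/332 = 1761/332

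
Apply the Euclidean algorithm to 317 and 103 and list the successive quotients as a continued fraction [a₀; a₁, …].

[3; 12, 1, 7]

317 ÷ 103 → quotient 3, remainder 8
103 ÷ 8 → quotient 12, remainder 7
8 ÷ 7 → quotient 1, remainder 1
7 ÷ 1 → quotient 7, remainder 0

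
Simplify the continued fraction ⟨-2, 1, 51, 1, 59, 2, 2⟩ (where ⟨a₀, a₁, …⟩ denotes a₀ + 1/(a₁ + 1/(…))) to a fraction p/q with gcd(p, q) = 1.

Start with 2.
2 + 1/(2/1) = 2 + 1/2 = 5/2
59 + 1/(5/2) = 59 + 2/5 = 297/5
1 + 1/(297/5) = 1 + 5/297 = 302/297
51 + 1/(302/297) = 51 + 297/302 = 15699/302
1 + 1/(15699/302) = 1 + 302/15699 = 16001/15699
-2 + 1/(16001/15699) = -2 + 15699/16001 = -16303/16001

-16303/16001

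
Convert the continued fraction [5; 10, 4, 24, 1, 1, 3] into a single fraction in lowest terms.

36305/7122

Collapse the nested fraction from the inside out:
Start with 3.
1 + 1/(3/1) = 1 + 1/3 = 4/3
1 + 1/(4/3) = 1 + 3/4 = 7/4
24 + 1/(7/4) = 24 + 4/7 = 172/7
4 + 1/(172/7) = 4 + 7/172 = 695/172
10 + 1/(695/172) = 10 + 172/695 = 7122/695
5 + 1/(7122/695) = 5 + 695/7122 = 36305/7122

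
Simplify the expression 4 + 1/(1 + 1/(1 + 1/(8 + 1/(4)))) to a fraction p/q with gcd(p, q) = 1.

317/70

Start with 4.
8 + 1/(4/1) = 8 + 1/4 = 33/4
1 + 1/(33/4) = 1 + 4/33 = 37/33
1 + 1/(37/33) = 1 + 33/37 = 70/37
4 + 1/(70/37) = 4 + 37/70 = 317/70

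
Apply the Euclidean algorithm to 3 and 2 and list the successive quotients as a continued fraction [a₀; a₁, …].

[1; 2]

3 = 1·2 + 1, so a_0 = 1
2 = 2·1 + 0, so a_1 = 2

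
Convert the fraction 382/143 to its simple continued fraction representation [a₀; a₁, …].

[2; 1, 2, 23, 2]

Repeatedly divide and take the remainder:
⌊382/143⌋ = 2, remainder 96
⌊143/96⌋ = 1, remainder 47
⌊96/47⌋ = 2, remainder 2
⌊47/2⌋ = 23, remainder 1
⌊2/1⌋ = 2, remainder 0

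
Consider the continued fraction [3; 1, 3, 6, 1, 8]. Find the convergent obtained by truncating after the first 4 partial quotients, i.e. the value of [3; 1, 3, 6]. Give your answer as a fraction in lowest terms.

Start with 6.
3 + 1/(6/1) = 3 + 1/6 = 19/6
1 + 1/(19/6) = 1 + 6/19 = 25/19
3 + 1/(25/19) = 3 + 19/25 = 94/25

94/25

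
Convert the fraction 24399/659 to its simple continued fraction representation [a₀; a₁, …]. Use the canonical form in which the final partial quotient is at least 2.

24399 ÷ 659 → quotient 37, remainder 16
659 ÷ 16 → quotient 41, remainder 3
16 ÷ 3 → quotient 5, remainder 1
3 ÷ 1 → quotient 3, remainder 0

[37; 41, 5, 3]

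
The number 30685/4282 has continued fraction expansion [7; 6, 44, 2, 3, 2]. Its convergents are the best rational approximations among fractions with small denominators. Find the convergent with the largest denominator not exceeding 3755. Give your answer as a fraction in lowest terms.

13422/1873

List convergents until the denominator exceeds the bound:
a_0 = 7: 7/1  (≤ bound)
a_1 = 6: 43/6  (≤ bound)
a_2 = 44: 1899/265  (≤ bound)
a_3 = 2: 3841/536  (≤ bound)
a_4 = 3: 13422/1873  (≤ bound)
a_5 = 2: 30685/4282  (> 3755, stop)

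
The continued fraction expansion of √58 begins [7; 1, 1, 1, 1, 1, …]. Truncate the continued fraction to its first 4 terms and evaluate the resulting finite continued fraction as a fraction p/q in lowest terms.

a_0 = 7: 7/1
a_1 = 1: 8/1
a_2 = 1: 15/2
a_3 = 1: 23/3

23/3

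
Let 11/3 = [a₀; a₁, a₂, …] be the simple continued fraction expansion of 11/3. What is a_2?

2

11 = 3·3 + 2, so a_0 = 3
3 = 1·2 + 1, so a_1 = 1
2 = 2·1 + 0, so a_2 = 2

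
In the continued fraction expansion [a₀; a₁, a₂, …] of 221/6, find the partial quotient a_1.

1

221 = 36·6 + 5, so a_0 = 36
6 = 1·5 + 1, so a_1 = 1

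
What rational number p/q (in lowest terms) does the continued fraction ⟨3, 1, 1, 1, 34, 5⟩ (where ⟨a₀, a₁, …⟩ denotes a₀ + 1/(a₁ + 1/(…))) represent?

1916/523

Collapse the nested fraction from the inside out:
Start with 5.
34 + 1/(5/1) = 34 + 1/5 = 171/5
1 + 1/(171/5) = 1 + 5/171 = 176/171
1 + 1/(176/171) = 1 + 171/176 = 347/176
1 + 1/(347/176) = 1 + 176/347 = 523/347
3 + 1/(523/347) = 3 + 347/523 = 1916/523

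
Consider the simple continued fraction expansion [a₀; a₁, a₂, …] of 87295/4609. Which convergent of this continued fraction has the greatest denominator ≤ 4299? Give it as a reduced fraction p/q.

42066/2221

a_0 = 18: 18/1  (≤ bound)
a_1 = 1: 19/1  (≤ bound)
a_2 = 15: 303/16  (≤ bound)
a_3 = 1: 322/17  (≤ bound)
a_4 = 2: 947/50  (≤ bound)
a_5 = 3: 3163/167  (≤ bound)
a_6 = 13: 42066/2221  (≤ bound)
a_7 = 2: 87295/4609  (> 4299, stop)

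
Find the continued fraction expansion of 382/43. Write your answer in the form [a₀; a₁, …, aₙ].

[8; 1, 7, 1, 1, 2]

⌊382/43⌋ = 8, remainder 38
⌊43/38⌋ = 1, remainder 5
⌊38/5⌋ = 7, remainder 3
⌊5/3⌋ = 1, remainder 2
⌊3/2⌋ = 1, remainder 1
⌊2/1⌋ = 2, remainder 0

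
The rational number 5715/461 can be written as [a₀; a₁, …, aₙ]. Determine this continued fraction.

[12; 2, 1, 1, 12, 1, 1, 3]

5715 ÷ 461 → quotient 12, remainder 183
461 ÷ 183 → quotient 2, remainder 95
183 ÷ 95 → quotient 1, remainder 88
95 ÷ 88 → quotient 1, remainder 7
88 ÷ 7 → quotient 12, remainder 4
7 ÷ 4 → quotient 1, remainder 3
4 ÷ 3 → quotient 1, remainder 1
3 ÷ 1 → quotient 3, remainder 0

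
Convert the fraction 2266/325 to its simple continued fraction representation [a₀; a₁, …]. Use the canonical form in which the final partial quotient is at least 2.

[6; 1, 35, 9]

2266 ÷ 325 → quotient 6, remainder 316
325 ÷ 316 → quotient 1, remainder 9
316 ÷ 9 → quotient 35, remainder 1
9 ÷ 1 → quotient 9, remainder 0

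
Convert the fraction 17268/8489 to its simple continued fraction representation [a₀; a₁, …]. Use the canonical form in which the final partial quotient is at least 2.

[2; 29, 3, 1, 2, 26]

17268 ÷ 8489 → quotient 2, remainder 290
8489 ÷ 290 → quotient 29, remainder 79
290 ÷ 79 → quotient 3, remainder 53
79 ÷ 53 → quotient 1, remainder 26
53 ÷ 26 → quotient 2, remainder 1
26 ÷ 1 → quotient 26, remainder 0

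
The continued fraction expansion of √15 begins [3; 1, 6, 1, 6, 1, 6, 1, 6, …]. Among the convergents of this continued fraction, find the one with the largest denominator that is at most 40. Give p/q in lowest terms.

31/8

List convergents until the denominator exceeds the bound:
a_0 = 3: 3/1  (≤ bound)
a_1 = 1: 4/1  (≤ bound)
a_2 = 6: 27/7  (≤ bound)
a_3 = 1: 31/8  (≤ bound)
a_4 = 6: 213/55  (> 40, stop)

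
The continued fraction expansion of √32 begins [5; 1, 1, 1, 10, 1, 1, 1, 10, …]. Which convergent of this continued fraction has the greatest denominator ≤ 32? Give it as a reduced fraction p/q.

List convergents until the denominator exceeds the bound:
a_0 = 5: 5/1  (≤ bound)
a_1 = 1: 6/1  (≤ bound)
a_2 = 1: 11/2  (≤ bound)
a_3 = 1: 17/3  (≤ bound)
a_4 = 10: 181/32  (≤ bound)
a_5 = 1: 198/35  (> 32, stop)

181/32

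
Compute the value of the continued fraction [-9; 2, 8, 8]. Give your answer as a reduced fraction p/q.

-1177/138

a_0 = -9: -9/1
a_1 = 2: -17/2
a_2 = 8: -145/17
a_3 = 8: -1177/138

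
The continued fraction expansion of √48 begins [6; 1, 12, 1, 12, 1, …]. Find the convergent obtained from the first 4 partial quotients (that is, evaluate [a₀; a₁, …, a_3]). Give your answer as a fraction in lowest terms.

Start with 1.
12 + 1/(1/1) = 12 + 1/1 = 13/1
1 + 1/(13/1) = 1 + 1/13 = 14/13
6 + 1/(14/13) = 6 + 13/14 = 97/14

97/14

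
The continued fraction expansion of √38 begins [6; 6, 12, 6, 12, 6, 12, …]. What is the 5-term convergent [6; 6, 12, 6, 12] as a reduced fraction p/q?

33294/5401

Start with 12.
6 + 1/(12/1) = 6 + 1/12 = 73/12
12 + 1/(73/12) = 12 + 12/73 = 888/73
6 + 1/(888/73) = 6 + 73/888 = 5401/888
6 + 1/(5401/888) = 6 + 888/5401 = 33294/5401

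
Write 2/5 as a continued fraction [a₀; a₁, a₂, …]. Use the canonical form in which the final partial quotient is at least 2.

[0; 2, 2]

2 ÷ 5 → quotient 0, remainder 2
5 ÷ 2 → quotient 2, remainder 1
2 ÷ 1 → quotient 2, remainder 0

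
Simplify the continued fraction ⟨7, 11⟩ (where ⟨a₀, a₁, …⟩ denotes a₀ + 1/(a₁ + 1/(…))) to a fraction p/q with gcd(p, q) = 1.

Start with 11.
7 + 1/(11/1) = 7 + 1/11 = 78/11

78/11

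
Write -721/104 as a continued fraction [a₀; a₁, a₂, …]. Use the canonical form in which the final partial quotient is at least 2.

Apply division with remainder until the remainder is 0:
-721 = -7·104 + 7, so a_0 = -7
104 = 14·7 + 6, so a_1 = 14
7 = 1·6 + 1, so a_2 = 1
6 = 6·1 + 0, so a_3 = 6

[-7; 14, 1, 6]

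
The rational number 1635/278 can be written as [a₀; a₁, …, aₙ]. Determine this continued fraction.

1635 ÷ 278 → quotient 5, remainder 245
278 ÷ 245 → quotient 1, remainder 33
245 ÷ 33 → quotient 7, remainder 14
33 ÷ 14 → quotient 2, remainder 5
14 ÷ 5 → quotient 2, remainder 4
5 ÷ 4 → quotient 1, remainder 1
4 ÷ 1 → quotient 4, remainder 0

[5; 1, 7, 2, 2, 1, 4]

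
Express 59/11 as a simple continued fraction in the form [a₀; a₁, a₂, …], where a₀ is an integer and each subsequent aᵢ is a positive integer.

59 ÷ 11 → quotient 5, remainder 4
11 ÷ 4 → quotient 2, remainder 3
4 ÷ 3 → quotient 1, remainder 1
3 ÷ 1 → quotient 3, remainder 0

[5; 2, 1, 3]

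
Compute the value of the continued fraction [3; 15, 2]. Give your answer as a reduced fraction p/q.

95/31

Start with 2.
15 + 1/(2/1) = 15 + 1/2 = 31/2
3 + 1/(31/2) = 3 + 2/31 = 95/31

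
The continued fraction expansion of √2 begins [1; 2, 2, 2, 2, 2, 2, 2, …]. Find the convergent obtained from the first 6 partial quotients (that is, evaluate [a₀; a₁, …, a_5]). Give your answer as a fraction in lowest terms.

Start with 2.
2 + 1/(2/1) = 2 + 1/2 = 5/2
2 + 1/(5/2) = 2 + 2/5 = 12/5
2 + 1/(12/5) = 2 + 5/12 = 29/12
2 + 1/(29/12) = 2 + 12/29 = 70/29
1 + 1/(70/29) = 1 + 29/70 = 99/70

99/70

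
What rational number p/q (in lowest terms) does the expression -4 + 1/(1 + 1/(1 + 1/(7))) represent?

-52/15

Start with 7.
1 + 1/(7/1) = 1 + 1/7 = 8/7
1 + 1/(8/7) = 1 + 7/8 = 15/8
-4 + 1/(15/8) = -4 + 8/15 = -52/15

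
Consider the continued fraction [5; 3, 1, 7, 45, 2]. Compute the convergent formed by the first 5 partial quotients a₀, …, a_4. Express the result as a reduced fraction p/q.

7356/1399

Compute successive convergents:
a_0 = 5: 5/1
a_1 = 3: 16/3
a_2 = 1: 21/4
a_3 = 7: 163/31
a_4 = 45: 7356/1399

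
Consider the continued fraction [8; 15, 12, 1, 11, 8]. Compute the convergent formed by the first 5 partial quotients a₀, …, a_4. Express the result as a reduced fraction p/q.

18851/2337

Start with 11.
1 + 1/(11/1) = 1 + 1/11 = 12/11
12 + 1/(12/11) = 12 + 11/12 = 155/12
15 + 1/(155/12) = 15 + 12/155 = 2337/155
8 + 1/(2337/155) = 8 + 155/2337 = 18851/2337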